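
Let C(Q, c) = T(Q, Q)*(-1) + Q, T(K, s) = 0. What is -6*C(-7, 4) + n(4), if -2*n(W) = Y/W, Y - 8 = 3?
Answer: 325/8 ≈ 40.625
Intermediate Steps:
Y = 11 (Y = 8 + 3 = 11)
n(W) = -11/(2*W)
C(Q, c) = Q (C(Q, c) = 0*(-1) + Q = 0 + Q = Q)
-6*C(-7, 4) + n(4) = -6*(-7) - 11/2/4 = 42 - 11/2*¼ = 42 - 11/8 = 325/8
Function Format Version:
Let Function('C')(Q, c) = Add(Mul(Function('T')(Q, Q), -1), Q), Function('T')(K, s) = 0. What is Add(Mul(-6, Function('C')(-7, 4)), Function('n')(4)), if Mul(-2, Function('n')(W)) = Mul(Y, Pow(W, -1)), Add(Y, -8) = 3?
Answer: Rational(325, 8) ≈ 40.625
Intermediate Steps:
Y = 11 (Y = Add(8, 3) = 11)
Function('n')(W) = Mul(Rational(-11, 2), Pow(W, -1)) (Function('n')(W) = Mul(Rational(-1, 2), Mul(11, Pow(W, -1))) = Mul(Rational(-11, 2), Pow(W, -1)))
Function('C')(Q, c) = Q (Function('C')(Q, c) = Add(Mul(0, -1), Q) = Add(0, Q) = Q)
Add(Mul(-6, Function('C')(-7, 4)), Function('n')(4)) = Add(Mul(-6, -7), Mul(Rational(-11, 2), Pow(4, -1))) = Add(42, Mul(Rational(-11, 2), Rational(1, 4))) = Add(42, Rational(-11, 8)) = Rational(325, 8)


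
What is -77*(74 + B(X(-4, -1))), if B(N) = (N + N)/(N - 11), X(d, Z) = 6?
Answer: -27566/5 ≈ -5513.2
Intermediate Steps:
B(N) = 2*N/(-11 + N) (B(N) = (2*N)/(-11 + N) = 2*N/(-11 + N))
-77*(74 + B(X(-4, -1))) = -77*(74 + 2*6/(-11 + 6)) = -77*(74 + 2*6/(-5)) = -77*(74 + 2*6*(-1/5)) = -77*(74 - 12/5) = -77*358/5 = -27566/5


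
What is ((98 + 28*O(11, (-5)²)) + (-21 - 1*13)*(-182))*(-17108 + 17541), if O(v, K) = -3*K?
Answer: 1812538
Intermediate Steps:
((98 + 28*O(11, (-5)²)) + (-21 - 1*13)*(-182))*(-17108 + 17541) = ((98 + 28*(-3*(-5)²)) + (-21 - 1*13)*(-182))*(-17108 + 17541) = ((98 + 28*(-3*25)) + (-21 - 13)*(-182))*433 = ((98 + 28*(-75)) - 34*(-182))*433 = ((98 - 2100) + 6188)*433 = (-2002 + 6188)*433 = 4186*433 = 1812538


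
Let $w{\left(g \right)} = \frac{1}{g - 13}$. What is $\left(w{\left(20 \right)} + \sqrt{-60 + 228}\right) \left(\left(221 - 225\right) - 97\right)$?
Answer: $- \frac{101}{7} - 202 \sqrt{42} \approx -1323.5$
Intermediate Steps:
$w{\left(g \right)} = \frac{1}{-13 + g}$
$\left(w{\left(20 \right)} + \sqrt{-60 + 228}\right) \left(\left(221 - 225\right) - 97\right) = \left(\frac{1}{-13 + 20} + \sqrt{-60 + 228}\right) \left(\left(221 - 225\right) - 97\right) = \left(\frac{1}{7} + \sqrt{168}\right) \left(-4 - 97\right) = \left(\frac{1}{7} + 2 \sqrt{42}\right) \left(-101\right) = - \frac{101}{7} - 202 \sqrt{42}$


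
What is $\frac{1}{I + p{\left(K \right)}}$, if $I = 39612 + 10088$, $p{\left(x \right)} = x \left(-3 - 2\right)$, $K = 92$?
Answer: $\frac{1}{49240} \approx 2.0309 \cdot 10^{-5}$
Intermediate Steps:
$p{\left(x \right)} = - 5 x$ ($p{\left(x \right)} = x \left(-5\right) = - 5 x$)
$I = 49700$
$\frac{1}{I + p{\left(K \right)}} = \frac{1}{49700 - 460} = \frac{1}{49240}$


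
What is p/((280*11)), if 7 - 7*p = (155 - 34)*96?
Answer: -11609/21560 ≈ -0.53845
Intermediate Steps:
p = -11609/7 (p = 1 - (155 - 34)*96/7 = 1 - 121*96/7 = 1 - ⅐*11616 = 1 - 11616/7 = -11609/7 ≈ -1658.4)
p/((280*11)) = -11609/(7*(280*11)) = -11609/7/3080 = -11609/7*1/3080 = -11609/21560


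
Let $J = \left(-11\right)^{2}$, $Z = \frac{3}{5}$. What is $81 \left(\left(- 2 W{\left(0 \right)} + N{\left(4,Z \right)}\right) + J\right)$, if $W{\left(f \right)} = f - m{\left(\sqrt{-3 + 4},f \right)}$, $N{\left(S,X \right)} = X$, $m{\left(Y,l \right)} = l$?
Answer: $\frac{49248}{5} \approx 9849.6$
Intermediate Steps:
$Z = \frac{3}{5}$ ($Z = 3 \cdot \frac{1}{5} = \frac{3}{5} \approx 0.6$)
$J = 121$
$W{\left(f \right)} = 0$ ($W{\left(f \right)} = f - f = 0$)
$81 \left(\left(- 2 W{\left(0 \right)} + N{\left(4,Z \right)}\right) + J\right) = 81 \left(\left(\left(-2\right) 0 + \frac{3}{5}\right) + 121\right) = 81 \left(\left(0 + \frac{3}{5}\right) + 121\right) = 81 \left(\frac{3}{5} + 121\right) = 81 \cdot \frac{608}{5} = \frac{49248}{5}$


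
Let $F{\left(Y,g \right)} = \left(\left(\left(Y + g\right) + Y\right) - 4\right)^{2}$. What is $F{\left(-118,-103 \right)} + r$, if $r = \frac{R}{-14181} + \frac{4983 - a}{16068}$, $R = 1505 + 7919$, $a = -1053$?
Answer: $\frac{2233955962298}{18988359} \approx 1.1765 \cdot 10^{5}$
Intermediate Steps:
$R = 9424$
$F{\left(Y,g \right)} = \left(-4 + g + 2 Y\right)^{2}$ ($F{\left(Y,g \right)} = \left(\left(g + 2 Y\right) - 4\right)^{2} = \left(-4 + g + 2 Y\right)^{2}$)
$r = - \frac{5485693}{18988359}$ ($r = \frac{9424}{-14181} + \frac{4983 - -1053}{16068} = 9424 \left(- \frac{1}{14181}\right) + \left(4983 + 1053\right) \frac{1}{16068} = - \frac{9424}{14181} + 6036 \cdot \frac{1}{16068} = - \frac{9424}{14181} + \frac{503}{1339} = - \frac{5485693}{18988359} \approx -0.2889$)
$F{\left(-118,-103 \right)} + r = \left(-4 - 103 + 2 \left(-118\right)\right)^{2} - \frac{5485693}{18988359} = \left(-4 - 103 - 236\right)^{2} - \frac{5485693}{18988359} = \left(-343\right)^{2} - \frac{5485693}{18988359} = 117649 - \frac{5485693}{18988359} = \frac{2233955962298}{18988359}$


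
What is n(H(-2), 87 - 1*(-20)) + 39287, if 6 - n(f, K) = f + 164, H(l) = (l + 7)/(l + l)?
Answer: 156521/4 ≈ 39130.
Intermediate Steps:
H(l) = (7 + l)/(2*l) (H(l) = (7 + l)/((2*l)) = (7 + l)*(1/(2*l)) = (7 + l)/(2*l))
n(f, K) = -158 - f (n(f, K) = 6 - (f + 164) = 6 - (164 + f) = 6 + (-164 - f) = -158 - f)
n(H(-2), 87 - 1*(-20)) + 39287 = (-158 - (7 - 2)/(2*(-2))) + 39287 = (-158 - (-1)*5/(2*2)) + 39287 = (-158 - 1*(-5/4)) + 39287 = (-158 + 5/4) + 39287 = -627/4 + 39287 = 156521/4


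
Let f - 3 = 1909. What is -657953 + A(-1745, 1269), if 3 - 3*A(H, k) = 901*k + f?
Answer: -3119137/3 ≈ -1.0397e+6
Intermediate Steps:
f = 1912 (f = 3 + 1909 = 1912)
A(H, k) = -1909/3 - 901*k/3 (A(H, k) = 1 - (901*k + 1912)/3 = 1 - (1912 + 901*k)/3 = 1 + (-1912/3 - 901*k/3) = -1909/3 - 901*k/3)
-657953 + A(-1745, 1269) = -657953 + (-1909/3 - 901/3*1269) = -657953 + (-1909/3 - 381123) = -657953 - 1145278/3 = -3119137/3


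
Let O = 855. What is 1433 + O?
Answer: 2288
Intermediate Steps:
1433 + O = 1433 + 855 = 2288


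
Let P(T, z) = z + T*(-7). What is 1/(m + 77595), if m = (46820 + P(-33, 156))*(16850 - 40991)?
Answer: -1/1139546592 ≈ -8.7754e-10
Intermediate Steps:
P(T, z) = z - 7*T
m = -1139624187 (m = (46820 + (156 - 7*(-33)))*(16850 - 40991) = (46820 + (156 + 231))*(-24141) = (46820 + 387)*(-24141) = 47207*(-24141) = -1139624187)
1/(m + 77595) = 1/(-1139624187 + 77595) = 1/(-1139546592) = -1/1139546592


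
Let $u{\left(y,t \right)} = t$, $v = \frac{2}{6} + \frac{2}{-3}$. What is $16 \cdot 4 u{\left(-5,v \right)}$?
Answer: $- \frac{64}{3} \approx -21.333$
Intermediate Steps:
$v = - \frac{1}{3}$ ($v = 2 \cdot \frac{1}{6} + 2 \left(- \frac{1}{3}\right) = \frac{1}{3} - \frac{2}{3} = - \frac{1}{3} \approx -0.33333$)
$16 \cdot 4 u{\left(-5,v \right)} = 16 \cdot 4 \left(- \frac{1}{3}\right) = 64 \left(- \frac{1}{3}\right) = - \frac{64}{3}$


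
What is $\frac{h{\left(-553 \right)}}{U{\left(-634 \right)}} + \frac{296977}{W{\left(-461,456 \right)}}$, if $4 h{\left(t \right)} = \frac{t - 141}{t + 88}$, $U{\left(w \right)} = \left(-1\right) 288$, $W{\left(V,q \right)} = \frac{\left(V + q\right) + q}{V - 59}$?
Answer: $- \frac{41362006390097}{120795840} \approx -3.4241 \cdot 10^{5}$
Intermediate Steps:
$W{\left(V,q \right)} = \frac{V + 2 q}{-59 + V}$
$U{\left(w \right)} = -288$
$h{\left(t \right)} = \frac{-141 + t}{4 \left(88 + t\right)}$ ($h{\left(t \right)} = \frac{\left(t - 141\right) \frac{1}{t + 88}}{4} = \frac{\left(-141 + t\right) \frac{1}{88 + t}}{4} = \frac{\frac{1}{88 + t} \left(-141 + t\right)}{4} = \frac{-141 + t}{4 \left(88 + t\right)}$)
$\frac{h{\left(-553 \right)}}{U{\left(-634 \right)}} + \frac{296977}{W{\left(-461,456 \right)}} = \frac{\frac{1}{4} \frac{1}{88 - 553} \left(-141 - 553\right)}{-288} + \frac{296977}{\frac{1}{-59 - 461} \left(-461 + 2 \cdot 456\right)} = \frac{1}{4} \frac{1}{-465} \left(-694\right) \left(- \frac{1}{288}\right) + \frac{296977}{\frac{1}{-520} \left(-461 + 912\right)} = \frac{1}{4} \left(- \frac{1}{465}\right) \left(-694\right) \left(- \frac{1}{288}\right) + \frac{296977}{\left(- \frac{1}{520}\right) 451} = \frac{347}{930} \left(- \frac{1}{288}\right) + \frac{296977}{- \frac{451}{520}} = - \frac{347}{267840} + 296977 \left(- \frac{520}{451}\right) = - \frac{347}{267840} - \frac{154428040}{451} = - \frac{41362006390097}{120795840}$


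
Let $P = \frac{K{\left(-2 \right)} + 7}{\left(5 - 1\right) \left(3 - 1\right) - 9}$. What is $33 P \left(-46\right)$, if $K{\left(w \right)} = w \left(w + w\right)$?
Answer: $22770$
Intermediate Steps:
$K{\left(w \right)} = 2 w^{2}$ ($K{\left(w \right)} = w 2 w = 2 w^{2}$)
$P = -15$ ($P = \frac{2 \left(-2\right)^{2} + 7}{\left(5 - 1\right) \left(3 - 1\right) - 9} = \frac{2 \cdot 4 + 7}{4 \cdot 2 - 9} = \frac{8 + 7}{8 - 9} = \frac{15}{-1} = 15 \left(-1\right) = -15$)
$33 P \left(-46\right) = 33 \left(-15\right) \left(-46\right) = \left(-495\right) \left(-46\right) = 22770$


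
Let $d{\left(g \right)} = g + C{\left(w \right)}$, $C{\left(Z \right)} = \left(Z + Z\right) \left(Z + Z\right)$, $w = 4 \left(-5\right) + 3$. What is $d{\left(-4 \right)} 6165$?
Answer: $7102080$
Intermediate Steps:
$w = -17$ ($w = -20 + 3 = -17$)
$C{\left(Z \right)} = 4 Z^{2}$ ($C{\left(Z \right)} = 2 Z 2 Z = 4 Z^{2}$)
$d{\left(g \right)} = 1156 + g$ ($d{\left(g \right)} = g + 4 \left(-17\right)^{2} = g + 4 \cdot 289 = g + 1156 = 1156 + g$)
$d{\left(-4 \right)} 6165 = \left(1156 - 4\right) 6165 = 1152 \cdot 6165 = 7102080$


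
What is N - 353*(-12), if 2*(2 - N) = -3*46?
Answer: 4307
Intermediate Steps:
N = 71 (N = 2 - (-3)*46/2 = 2 - ½*(-138) = 2 + 69 = 71)
N - 353*(-12) = 71 - 353*(-12) = 71 + 4236 = 4307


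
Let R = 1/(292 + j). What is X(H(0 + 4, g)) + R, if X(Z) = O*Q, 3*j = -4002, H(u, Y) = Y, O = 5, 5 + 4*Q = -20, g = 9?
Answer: -65127/2084 ≈ -31.251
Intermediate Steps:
Q = -25/4 (Q = -5/4 + (¼)*(-20) = -5/4 - 5 = -25/4 ≈ -6.2500)
j = -1334 (j = (⅓)*(-4002) = -1334)
X(Z) = -125/4 (X(Z) = 5*(-25/4) = -125/4)
R = -1/1042 (R = 1/(292 - 1334) = 1/(-1042) = -1/1042 ≈ -0.00095969)
X(H(0 + 4, g)) + R = -125/4 - 1/1042 = -65127/2084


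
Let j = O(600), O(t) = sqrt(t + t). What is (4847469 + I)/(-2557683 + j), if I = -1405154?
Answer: -40202513955/29870969531 - 943100*sqrt(3)/89612908593 ≈ -1.3459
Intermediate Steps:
O(t) = sqrt(2)*sqrt(t) (O(t) = sqrt(2*t) = sqrt(2)*sqrt(t))
j = 20*sqrt(3) (j = sqrt(2)*sqrt(600) = sqrt(2)*(10*sqrt(6)) = 20*sqrt(3) ≈ 34.641)
(4847469 + I)/(-2557683 + j) = (4847469 - 1405154)/(-2557683 + 20*sqrt(3)) = 3442315/(-2557683 + 20*sqrt(3))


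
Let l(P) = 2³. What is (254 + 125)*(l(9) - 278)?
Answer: -102330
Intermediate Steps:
l(P) = 8
(254 + 125)*(l(9) - 278) = (254 + 125)*(8 - 278) = 379*(-270) = -102330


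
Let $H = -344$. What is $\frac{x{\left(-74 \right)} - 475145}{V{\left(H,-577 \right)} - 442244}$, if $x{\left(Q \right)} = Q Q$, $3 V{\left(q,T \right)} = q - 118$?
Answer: $\frac{469669}{442398} \approx 1.0616$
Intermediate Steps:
$V{\left(q,T \right)} = - \frac{118}{3} + \frac{q}{3}$ ($V{\left(q,T \right)} = \frac{q - 118}{3} = \frac{-118 + q}{3} = - \frac{118}{3} + \frac{q}{3}$)
$x{\left(Q \right)} = Q^{2}$
$\frac{x{\left(-74 \right)} - 475145}{V{\left(H,-577 \right)} - 442244} = \frac{\left(-74\right)^{2} - 475145}{\left(- \frac{118}{3} + \frac{1}{3} \left(-344\right)\right) - 442244} = \frac{5476 - 475145}{\left(- \frac{118}{3} - \frac{344}{3}\right) - 442244} = - \frac{469669}{-154 - 442244} = - \frac{469669}{-442398} = \left(-469669\right) \left(- \frac{1}{442398}\right) = \frac{469669}{442398}$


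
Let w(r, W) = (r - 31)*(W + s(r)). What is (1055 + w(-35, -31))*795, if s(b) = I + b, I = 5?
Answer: 4039395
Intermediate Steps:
s(b) = 5 + b
w(r, W) = (-31 + r)*(5 + W + r) (w(r, W) = (r - 31)*(W + (5 + r)) = (-31 + r)*(5 + W + r))
(1055 + w(-35, -31))*795 = (1055 + (-155 + (-35)² - 31*(-31) - 26*(-35) - 31*(-35)))*795 = (1055 + (-155 + 1225 + 961 + 910 + 1085))*795 = (1055 + 4026)*795 = 5081*795 = 4039395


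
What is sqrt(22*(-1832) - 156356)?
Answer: 2*I*sqrt(49165) ≈ 443.46*I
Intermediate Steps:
sqrt(22*(-1832) - 156356) = sqrt(-40304 - 156356) = sqrt(-196660) = 2*I*sqrt(49165)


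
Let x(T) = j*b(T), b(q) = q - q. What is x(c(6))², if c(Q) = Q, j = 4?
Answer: 0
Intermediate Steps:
b(q) = 0
x(T) = 0 (x(T) = 4*0 = 0)
x(c(6))² = 0² = 0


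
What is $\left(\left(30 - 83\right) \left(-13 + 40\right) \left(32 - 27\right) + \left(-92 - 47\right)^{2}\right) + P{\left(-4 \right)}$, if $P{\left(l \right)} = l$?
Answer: $12162$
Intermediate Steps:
$\left(\left(30 - 83\right) \left(-13 + 40\right) \left(32 - 27\right) + \left(-92 - 47\right)^{2}\right) + P{\left(-4 \right)} = \left(\left(30 - 83\right) \left(-13 + 40\right) \left(32 - 27\right) + \left(-92 - 47\right)^{2}\right) - 4 = \left(- 53 \cdot 27 \cdot 5 + \left(-139\right)^{2}\right) - 4 = \left(\left(-53\right) 135 + 19321\right) - 4 = \left(-7155 + 19321\right) - 4 = 12166 - 4 = 12162$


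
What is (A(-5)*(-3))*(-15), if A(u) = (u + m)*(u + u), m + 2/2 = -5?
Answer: 4950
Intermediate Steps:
m = -6 (m = -1 - 5 = -6)
A(u) = 2*u*(-6 + u) (A(u) = (u - 6)*(u + u) = (-6 + u)*(2*u) = 2*u*(-6 + u))
(A(-5)*(-3))*(-15) = ((2*(-5)*(-6 - 5))*(-3))*(-15) = ((2*(-5)*(-11))*(-3))*(-15) = (110*(-3))*(-15) = -330*(-15) = 4950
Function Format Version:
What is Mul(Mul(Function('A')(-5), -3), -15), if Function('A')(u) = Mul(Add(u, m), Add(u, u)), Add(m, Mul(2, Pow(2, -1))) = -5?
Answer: 4950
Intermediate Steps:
m = -6 (m = Add(-1, -5) = -6)
Function('A')(u) = Mul(2, u, Add(-6, u)) (Function('A')(u) = Mul(Add(u, -6), Add(u, u)) = Mul(Add(-6, u), Mul(2, u)) = Mul(2, u, Add(-6, u)))
Mul(Mul(Function('A')(-5), -3), -15) = Mul(Mul(Mul(2, -5, Add(-6, -5)), -3), -15) = Mul(Mul(Mul(2, -5, -11), -3), -15) = Mul(Mul(110, -3), -15) = Mul(-330, -15) = 4950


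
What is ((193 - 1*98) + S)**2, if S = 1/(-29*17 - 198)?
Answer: 4309134736/477481 ≈ 9024.7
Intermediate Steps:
S = -1/691 (S = 1/(-493 - 198) = 1/(-691) = -1/691 ≈ -0.0014472)
((193 - 1*98) + S)**2 = ((193 - 1*98) - 1/691)**2 = ((193 - 98) - 1/691)**2 = (95 - 1/691)**2 = (65644/691)**2 = 4309134736/477481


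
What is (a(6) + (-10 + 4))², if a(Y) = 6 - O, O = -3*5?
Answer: 225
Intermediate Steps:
O = -15
a(Y) = 21 (a(Y) = 6 - 1*(-15) = 6 + 15 = 21)
(a(6) + (-10 + 4))² = (21 + (-10 + 4))² = (21 - 6)² = 15² = 225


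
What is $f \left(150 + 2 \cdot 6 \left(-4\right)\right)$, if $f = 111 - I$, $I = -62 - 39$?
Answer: $21624$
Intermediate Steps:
$I = -101$
$f = 212$ ($f = 111 - -101 = 111 + 101 = 212$)
$f \left(150 + 2 \cdot 6 \left(-4\right)\right) = 212 \left(150 + 2 \cdot 6 \left(-4\right)\right) = 212 \left(150 + 12 \left(-4\right)\right) = 212 \left(150 - 48\right) = 212 \cdot 102 = 21624$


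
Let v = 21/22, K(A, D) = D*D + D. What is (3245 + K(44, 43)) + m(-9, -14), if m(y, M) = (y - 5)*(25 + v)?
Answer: 52510/11 ≈ 4773.6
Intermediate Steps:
K(A, D) = D + D**2 (K(A, D) = D**2 + D = D + D**2)
v = 21/22 (v = 21*(1/22) = 21/22 ≈ 0.95455)
m(y, M) = -2855/22 + 571*y/22 (m(y, M) = (y - 5)*(25 + 21/22) = (-5 + y)*(571/22) = -2855/22 + 571*y/22)
(3245 + K(44, 43)) + m(-9, -14) = (3245 + 43*(1 + 43)) + (-2855/22 + (571/22)*(-9)) = (3245 + 43*44) + (-2855/22 - 5139/22) = (3245 + 1892) - 3997/11 = 5137 - 3997/11 = 52510/11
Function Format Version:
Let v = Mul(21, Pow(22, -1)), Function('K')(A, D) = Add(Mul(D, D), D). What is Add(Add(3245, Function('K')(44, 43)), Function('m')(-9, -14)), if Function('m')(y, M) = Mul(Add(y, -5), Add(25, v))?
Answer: Rational(52510, 11) ≈ 4773.6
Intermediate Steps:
Function('K')(A, D) = Add(D, Pow(D, 2)) (Function('K')(A, D) = Add(Pow(D, 2), D) = Add(D, Pow(D, 2)))
v = Rational(21, 22) (v = Mul(21, Rational(1, 22)) = Rational(21, 22) ≈ 0.95455)
Function('m')(y, M) = Add(Rational(-2855, 22), Mul(Rational(571, 22), y)) (Function('m')(y, M) = Mul(Add(y, -5), Add(25, Rational(21, 22))) = Mul(Add(-5, y), Rational(571, 22)) = Add(Rational(-2855, 22), Mul(Rational(571, 22), y)))
Add(Add(3245, Function('K')(44, 43)), Function('m')(-9, -14)) = Add(Add(3245, Mul(43, Add(1, 43))), Add(Rational(-2855, 22), Mul(Rational(571, 22), -9))) = Add(Add(3245, Mul(43, 44)), Add(Rational(-2855, 22), Rational(-5139, 22))) = Add(Add(3245, 1892), Rational(-3997, 11)) = Add(5137, Rational(-3997, 11)) = Rational(52510, 11)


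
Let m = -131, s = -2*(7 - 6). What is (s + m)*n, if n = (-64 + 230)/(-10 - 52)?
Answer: 11039/31 ≈ 356.10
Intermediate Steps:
s = -2 (s = -2*1 = -2)
n = -83/31 (n = 166/(-62) = 166*(-1/62) = -83/31 ≈ -2.6774)
(s + m)*n = (-2 - 131)*(-83/31) = -133*(-83/31) = 11039/31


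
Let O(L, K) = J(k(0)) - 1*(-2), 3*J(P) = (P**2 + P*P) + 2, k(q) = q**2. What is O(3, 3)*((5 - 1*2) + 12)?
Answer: 40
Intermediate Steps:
J(P) = 2/3 + 2*P**2/3 (J(P) = ((P**2 + P*P) + 2)/3 = ((P**2 + P**2) + 2)/3 = (2*P**2 + 2)/3 = (2 + 2*P**2)/3 = 2/3 + 2*P**2/3)
O(L, K) = 8/3 (O(L, K) = (2/3 + 2*(0**2)**2/3) - 1*(-2) = (2/3 + (2/3)*0**2) + 2 = (2/3 + (2/3)*0) + 2 = (2/3 + 0) + 2 = 2/3 + 2 = 8/3)
O(3, 3)*((5 - 1*2) + 12) = 8*((5 - 1*2) + 12)/3 = 8*((5 - 2) + 12)/3 = 8*(3 + 12)/3 = (8/3)*15 = 40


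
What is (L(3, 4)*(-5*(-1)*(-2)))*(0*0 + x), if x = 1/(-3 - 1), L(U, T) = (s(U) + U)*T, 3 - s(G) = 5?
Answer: 10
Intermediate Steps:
s(G) = -2 (s(G) = 3 - 1*5 = 3 - 5 = -2)
L(U, T) = T*(-2 + U) (L(U, T) = (-2 + U)*T = T*(-2 + U))
x = -¼ (x = 1/(-4) = -¼ ≈ -0.25000)
(L(3, 4)*(-5*(-1)*(-2)))*(0*0 + x) = ((4*(-2 + 3))*(-5*(-1)*(-2)))*(0*0 - ¼) = ((4*1)*(5*(-2)))*(0 - ¼) = (4*(-10))*(-¼) = -40*(-¼) = 10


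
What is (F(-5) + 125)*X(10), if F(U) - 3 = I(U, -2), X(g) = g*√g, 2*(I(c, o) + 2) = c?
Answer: 1235*√10 ≈ 3905.4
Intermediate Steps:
I(c, o) = -2 + c/2
X(g) = g^(3/2)
F(U) = 1 + U/2 (F(U) = 3 + (-2 + U/2) = 1 + U/2)
(F(-5) + 125)*X(10) = ((1 + (½)*(-5)) + 125)*10^(3/2) = ((1 - 5/2) + 125)*(10*√10) = (-3/2 + 125)*(10*√10) = 247*(10*√10)/2 = 1235*√10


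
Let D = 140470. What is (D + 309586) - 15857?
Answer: 434199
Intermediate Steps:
(D + 309586) - 15857 = (140470 + 309586) - 15857 = 450056 - 15857 = 434199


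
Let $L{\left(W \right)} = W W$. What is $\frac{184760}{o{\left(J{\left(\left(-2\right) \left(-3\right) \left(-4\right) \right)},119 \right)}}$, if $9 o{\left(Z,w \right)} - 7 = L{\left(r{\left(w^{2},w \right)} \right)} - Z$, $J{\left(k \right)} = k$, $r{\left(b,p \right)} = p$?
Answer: $\frac{207855}{1774} \approx 117.17$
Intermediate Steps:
$L{\left(W \right)} = W^{2}$
$o{\left(Z,w \right)} = \frac{7}{9} - \frac{Z}{9} + \frac{w^{2}}{9}$ ($o{\left(Z,w \right)} = \frac{7}{9} + \frac{w^{2} - Z}{9} = \frac{7}{9} - \left(- \frac{w^{2}}{9} + \frac{Z}{9}\right) = \frac{7}{9} - \frac{Z}{9} + \frac{w^{2}}{9}$)
$\frac{184760}{o{\left(J{\left(\left(-2\right) \left(-3\right) \left(-4\right) \right)},119 \right)}} = \frac{184760}{\frac{7}{9} - \frac{\left(-2\right) \left(-3\right) \left(-4\right)}{9} + \frac{119^{2}}{9}} = \frac{184760}{\frac{7}{9} - \frac{6 \left(-4\right)}{9} + \frac{1}{9} \cdot 14161} = \frac{184760}{\frac{7}{9} - - \frac{8}{3} + \frac{14161}{9}} = \frac{184760}{\frac{7}{9} + \frac{8}{3} + \frac{14161}{9}} = \frac{184760}{\frac{14192}{9}} = 184760 \cdot \frac{9}{14192} = \frac{207855}{1774}$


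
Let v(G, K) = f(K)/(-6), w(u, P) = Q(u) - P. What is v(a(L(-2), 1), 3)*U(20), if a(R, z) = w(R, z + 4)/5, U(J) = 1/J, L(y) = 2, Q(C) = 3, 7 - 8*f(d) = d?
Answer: -1/240 ≈ -0.0041667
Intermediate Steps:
f(d) = 7/8 - d/8
w(u, P) = 3 - P
a(R, z) = -⅕ - z/5 (a(R, z) = (3 - (z + 4))/5 = (3 - (4 + z))*(⅕) = (3 + (-4 - z))*(⅕) = (-1 - z)*(⅕) = -⅕ - z/5)
v(G, K) = -7/48 + K/48 (v(G, K) = (7/8 - K/8)/(-6) = (7/8 - K/8)*(-⅙) = -7/48 + K/48)
v(a(L(-2), 1), 3)*U(20) = (-7/48 + (1/48)*3)/20 = (-7/48 + 1/16)*(1/20) = -1/12*1/20 = -1/240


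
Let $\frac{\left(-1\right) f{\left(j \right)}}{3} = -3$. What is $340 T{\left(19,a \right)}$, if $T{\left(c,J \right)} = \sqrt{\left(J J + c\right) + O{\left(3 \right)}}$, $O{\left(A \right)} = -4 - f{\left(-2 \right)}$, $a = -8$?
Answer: $340 \sqrt{70} \approx 2844.6$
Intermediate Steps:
$f{\left(j \right)} = 9$ ($f{\left(j \right)} = \left(-3\right) \left(-3\right) = 9$)
$O{\left(A \right)} = -13$ ($O{\left(A \right)} = -4 - 9 = -13$)
$T{\left(c,J \right)} = \sqrt{-13 + c + J^{2}}$ ($T{\left(c,J \right)} = \sqrt{\left(J J + c\right) - 13} = \sqrt{\left(J^{2} + c\right) - 13} = \sqrt{\left(c + J^{2}\right) - 13} = \sqrt{-13 + c + J^{2}}$)
$340 T{\left(19,a \right)} = 340 \sqrt{-13 + 19 + \left(-8\right)^{2}} = 340 \sqrt{-13 + 19 + 64} = 340 \sqrt{70}$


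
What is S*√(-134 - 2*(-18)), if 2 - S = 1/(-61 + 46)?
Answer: 217*I*√2/15 ≈ 20.459*I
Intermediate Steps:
S = 31/15 (S = 2 - 1/(-61 + 46) = 2 - 1/(-15) = 2 - 1*(-1/15) = 2 + 1/15 = 31/15 ≈ 2.0667)
S*√(-134 - 2*(-18)) = 31*√(-134 - 2*(-18))/15 = 31*√(-134 + 36)/15 = 31*√(-98)/15 = 31*(7*I*√2)/15 = 217*I*√2/15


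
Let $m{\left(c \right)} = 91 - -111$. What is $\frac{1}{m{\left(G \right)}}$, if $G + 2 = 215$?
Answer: $\frac{1}{202} \approx 0.0049505$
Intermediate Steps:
$G = 213$ ($G = -2 + 215 = 213$)
$m{\left(c \right)} = 202$ ($m{\left(c \right)} = 91 + 111 = 202$)
$\frac{1}{m{\left(G \right)}} = \frac{1}{202}$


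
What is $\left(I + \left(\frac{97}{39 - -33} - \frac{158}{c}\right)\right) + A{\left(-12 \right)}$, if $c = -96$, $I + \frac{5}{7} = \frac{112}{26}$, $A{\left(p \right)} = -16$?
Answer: $- \frac{123355}{13104} \approx -9.4135$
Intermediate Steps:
$I = \frac{327}{91}$ ($I = - \frac{5}{7} + \frac{112}{26} = - \frac{5}{7} + 112 \cdot \frac{1}{26} = - \frac{5}{7} + \frac{56}{13} = \frac{327}{91} \approx 3.5934$)
$\left(I + \left(\frac{97}{39 - -33} - \frac{158}{c}\right)\right) + A{\left(-12 \right)} = \left(\frac{327}{91} + \left(\frac{97}{39 - -33} - \frac{158}{-96}\right)\right) - 16 = \left(\frac{327}{91} + \left(\frac{97}{39 + 33} - - \frac{79}{48}\right)\right) - 16 = \left(\frac{327}{91} + \left(\frac{97}{72} + \frac{79}{48}\right)\right) - 16 = \left(\frac{327}{91} + \frac{431}{144}\right) - 16 = \frac{86309}{13104} - 16 = - \frac{123355}{13104}$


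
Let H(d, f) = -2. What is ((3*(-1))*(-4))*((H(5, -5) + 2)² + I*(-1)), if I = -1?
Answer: 12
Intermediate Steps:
((3*(-1))*(-4))*((H(5, -5) + 2)² + I*(-1)) = ((3*(-1))*(-4))*((-2 + 2)² - 1*(-1)) = (-3*(-4))*(0² + 1) = 12*(0 + 1) = 12*1 = 12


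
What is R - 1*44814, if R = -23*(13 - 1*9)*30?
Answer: -47574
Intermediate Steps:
R = -2760 (R = -23*(13 - 9)*30 = -23*4*30 = -92*30 = -2760)
R - 1*44814 = -2760 - 1*44814 = -2760 - 44814 = -47574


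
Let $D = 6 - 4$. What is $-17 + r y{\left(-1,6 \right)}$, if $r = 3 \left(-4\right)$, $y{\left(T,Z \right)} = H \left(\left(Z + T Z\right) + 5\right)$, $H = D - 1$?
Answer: $-77$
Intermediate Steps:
$D = 2$
$H = 1$ ($H = 2 - 1 = 1$)
$y{\left(T,Z \right)} = 5 + Z + T Z$ ($y{\left(T,Z \right)} = 1 \left(\left(Z + T Z\right) + 5\right) = 1 \left(5 + Z + T Z\right) = 5 + Z + T Z$)
$r = -12$
$-17 + r y{\left(-1,6 \right)} = -17 - 12 \left(5 + 6 - 6\right) = -17 - 60 = -77$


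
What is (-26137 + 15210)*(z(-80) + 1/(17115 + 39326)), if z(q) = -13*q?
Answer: -91628578601/8063 ≈ -1.1364e+7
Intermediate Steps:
(-26137 + 15210)*(z(-80) + 1/(17115 + 39326)) = (-26137 + 15210)*(-13*(-80) + 1/(17115 + 39326)) = -10927*(1040 + 1/56441) = -10927*58698641/56441 = -91628578601/8063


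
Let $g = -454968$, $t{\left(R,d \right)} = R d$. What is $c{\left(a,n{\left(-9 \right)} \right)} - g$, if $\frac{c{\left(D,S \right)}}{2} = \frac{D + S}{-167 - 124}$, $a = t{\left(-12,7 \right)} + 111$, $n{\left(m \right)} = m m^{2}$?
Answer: $\frac{44132364}{97} \approx 4.5497 \cdot 10^{5}$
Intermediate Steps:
$n{\left(m \right)} = m^{3}$
$a = 27$ ($a = \left(-12\right) 7 + 111 = -84 + 111 = 27$)
$c{\left(D,S \right)} = - \frac{2 D}{291} - \frac{2 S}{291}$ ($c{\left(D,S \right)} = 2 \frac{D + S}{-167 - 124} = 2 \frac{D + S}{-291} = 2 \left(D + S\right) \left(- \frac{1}{291}\right) = 2 \left(- \frac{D}{291} - \frac{S}{291}\right) = - \frac{2 D}{291} - \frac{2 S}{291}$)
$c{\left(a,n{\left(-9 \right)} \right)} - g = \left(\left(- \frac{2}{291}\right) 27 - \frac{2 \left(-9\right)^{3}}{291}\right) - -454968 = \left(- \frac{18}{97} - - \frac{486}{97}\right) + 454968 = \left(- \frac{18}{97} + \frac{486}{97}\right) + 454968 = \frac{468}{97} + 454968 = \frac{44132364}{97}$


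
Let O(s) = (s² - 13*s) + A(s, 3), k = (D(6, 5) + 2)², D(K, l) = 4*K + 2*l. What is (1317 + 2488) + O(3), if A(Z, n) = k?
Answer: 5071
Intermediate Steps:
D(K, l) = 2*l + 4*K
k = 1296 (k = ((2*5 + 4*6) + 2)² = ((10 + 24) + 2)² = (34 + 2)² = 36² = 1296)
A(Z, n) = 1296
O(s) = 1296 + s² - 13*s (O(s) = (s² - 13*s) + 1296 = 1296 + s² - 13*s)
(1317 + 2488) + O(3) = (1317 + 2488) + (1296 + 3² - 13*3) = 3805 + (1296 + 9 - 39) = 3805 + 1266 = 5071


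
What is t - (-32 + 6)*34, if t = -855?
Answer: 29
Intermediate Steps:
t - (-32 + 6)*34 = -855 - (-32 + 6)*34 = -855 - (-26)*34 = -855 - 1*(-884) = -855 + 884 = 29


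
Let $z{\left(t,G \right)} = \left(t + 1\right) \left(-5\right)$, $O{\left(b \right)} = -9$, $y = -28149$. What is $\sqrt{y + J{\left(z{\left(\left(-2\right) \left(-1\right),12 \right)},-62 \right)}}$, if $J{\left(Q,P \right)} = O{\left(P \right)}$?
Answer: $19 i \sqrt{78} \approx 167.8 i$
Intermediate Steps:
$z{\left(t,G \right)} = -5 - 5 t$ ($z{\left(t,G \right)} = \left(1 + t\right) \left(-5\right) = -5 - 5 t$)
$J{\left(Q,P \right)} = -9$
$\sqrt{y + J{\left(z{\left(\left(-2\right) \left(-1\right),12 \right)},-62 \right)}} = \sqrt{-28149 - 9} = \sqrt{-28158} = 19 i \sqrt{78}$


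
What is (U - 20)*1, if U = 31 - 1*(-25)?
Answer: 36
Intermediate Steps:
U = 56 (U = 31 + 25 = 56)
(U - 20)*1 = (56 - 20)*1 = 36*1 = 36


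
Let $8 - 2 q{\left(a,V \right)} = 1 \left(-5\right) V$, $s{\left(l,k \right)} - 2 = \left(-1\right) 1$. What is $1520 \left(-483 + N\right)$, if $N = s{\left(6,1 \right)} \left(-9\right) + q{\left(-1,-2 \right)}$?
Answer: $-749360$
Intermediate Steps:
$s{\left(l,k \right)} = 1$ ($s{\left(l,k \right)} = 2 - 1 = 1$)
$q{\left(a,V \right)} = 4 + \frac{5 V}{2}$ ($q{\left(a,V \right)} = 4 - \frac{1 \left(-5\right) V}{2} = 4 - \frac{\left(-5\right) V}{2} = 4 + \frac{5 V}{2}$)
$N = -10$ ($N = 1 \left(-9\right) + \left(4 + \frac{5}{2} \left(-2\right)\right) = -9 + \left(4 - 5\right) = -9 - 1 = -10$)
$1520 \left(-483 + N\right) = 1520 \left(-483 - 10\right) = 1520 \left(-493\right) = -749360$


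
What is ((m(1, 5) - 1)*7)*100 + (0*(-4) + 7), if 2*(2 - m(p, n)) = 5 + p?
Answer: -1393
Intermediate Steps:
m(p, n) = -1/2 - p/2 (m(p, n) = 2 - (5 + p)/2 = 2 + (-5/2 - p/2) = -1/2 - p/2)
((m(1, 5) - 1)*7)*100 + (0*(-4) + 7) = (((-1/2 - 1/2*1) - 1)*7)*100 + (0*(-4) + 7) = (((-1/2 - 1/2) - 1)*7)*100 + (0 + 7) = ((-1 - 1)*7)*100 + 7 = -2*7*100 + 7 = -14*100 + 7 = -1400 + 7 = -1393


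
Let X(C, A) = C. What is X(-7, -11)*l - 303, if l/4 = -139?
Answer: 3589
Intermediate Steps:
l = -556 (l = 4*(-139) = -556)
X(-7, -11)*l - 303 = -7*(-556) - 303 = 3892 - 303 = 3589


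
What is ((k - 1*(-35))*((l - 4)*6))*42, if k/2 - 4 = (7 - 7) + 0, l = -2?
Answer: -65016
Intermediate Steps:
k = 8 (k = 8 + 2*((7 - 7) + 0) = 8 + 2*(0 + 0) = 8 + 2*0 = 8 + 0 = 8)
((k - 1*(-35))*((l - 4)*6))*42 = ((8 - 1*(-35))*((-2 - 4)*6))*42 = ((8 + 35)*(-6*6))*42 = (43*(-36))*42 = -1548*42 = -65016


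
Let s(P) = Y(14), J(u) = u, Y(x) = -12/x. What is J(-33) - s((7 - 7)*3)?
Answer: -225/7 ≈ -32.143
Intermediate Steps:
s(P) = -6/7 (s(P) = -12/14 = -12*1/14 = -6/7)
J(-33) - s((7 - 7)*3) = -33 - 1*(-6/7) = -33 + 6/7 = -225/7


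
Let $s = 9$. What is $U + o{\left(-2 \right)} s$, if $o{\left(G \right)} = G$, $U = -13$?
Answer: $-31$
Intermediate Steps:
$U + o{\left(-2 \right)} s = -13 - 18 = -31$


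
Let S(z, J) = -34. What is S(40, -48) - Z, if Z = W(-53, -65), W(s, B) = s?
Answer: 19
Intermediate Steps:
Z = -53
S(40, -48) - Z = -34 - 1*(-53) = -34 + 53 = 19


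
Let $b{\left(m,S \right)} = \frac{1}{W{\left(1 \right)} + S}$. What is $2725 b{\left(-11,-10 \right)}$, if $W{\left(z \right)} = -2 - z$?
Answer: $- \frac{2725}{13} \approx -209.62$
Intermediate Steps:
$b{\left(m,S \right)} = \frac{1}{-3 + S}$ ($b{\left(m,S \right)} = \frac{1}{\left(-2 - 1\right) + S} = \frac{1}{-3 + S}$)
$2725 b{\left(-11,-10 \right)} = \frac{2725}{-3 - 10} = \frac{2725}{-13} = 2725 \left(- \frac{1}{13}\right) = - \frac{2725}{13}$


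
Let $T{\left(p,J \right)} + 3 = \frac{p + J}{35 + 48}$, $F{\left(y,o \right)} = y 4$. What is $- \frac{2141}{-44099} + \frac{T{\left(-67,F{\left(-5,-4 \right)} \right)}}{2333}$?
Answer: $\frac{399763835}{8539286261} \approx 0.046815$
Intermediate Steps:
$F{\left(y,o \right)} = 4 y$
$T{\left(p,J \right)} = -3 + \frac{J}{83} + \frac{p}{83}$ ($T{\left(p,J \right)} = -3 + \frac{p + J}{35 + 48} = -3 + \frac{J + p}{83} = -3 + \left(J + p\right) \frac{1}{83} = -3 + \left(\frac{J}{83} + \frac{p}{83}\right) = -3 + \frac{J}{83} + \frac{p}{83}$)
$- \frac{2141}{-44099} + \frac{T{\left(-67,F{\left(-5,-4 \right)} \right)}}{2333} = - \frac{2141}{-44099} + \frac{-3 + \frac{4 \left(-5\right)}{83} + \frac{1}{83} \left(-67\right)}{2333} = \left(-2141\right) \left(- \frac{1}{44099}\right) + \left(-3 + \frac{1}{83} \left(-20\right) - \frac{67}{83}\right) \frac{1}{2333} = \frac{2141}{44099} + \left(-3 - \frac{20}{83} - \frac{67}{83}\right) \frac{1}{2333} = \frac{2141}{44099} - \frac{336}{193639} = \frac{399763835}{8539286261}$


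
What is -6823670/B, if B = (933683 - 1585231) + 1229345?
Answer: -6823670/577797 ≈ -11.810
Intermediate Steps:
B = 577797 (B = -651548 + 1229345 = 577797)
-6823670/B = -6823670/577797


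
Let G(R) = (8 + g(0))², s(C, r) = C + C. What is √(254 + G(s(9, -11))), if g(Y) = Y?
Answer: √318 ≈ 17.833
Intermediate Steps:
s(C, r) = 2*C
G(R) = 64 (G(R) = (8 + 0)² = 8² = 64)
√(254 + G(s(9, -11))) = √(254 + 64) = √318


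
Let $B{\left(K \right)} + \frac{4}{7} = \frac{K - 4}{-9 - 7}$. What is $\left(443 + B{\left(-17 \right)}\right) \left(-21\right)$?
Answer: $- \frac{149097}{16} \approx -9318.6$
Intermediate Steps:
$B{\left(K \right)} = - \frac{9}{28} - \frac{K}{16}$ ($B{\left(K \right)} = - \frac{4}{7} + \frac{K - 4}{-9 - 7} = - \frac{4}{7} + \frac{-4 + K}{-16} = - \frac{4}{7} + \left(-4 + K\right) \left(- \frac{1}{16}\right) = - \frac{4}{7} - \left(- \frac{1}{4} + \frac{K}{16}\right) = - \frac{9}{28} - \frac{K}{16}$)
$\left(443 + B{\left(-17 \right)}\right) \left(-21\right) = \left(443 - - \frac{83}{112}\right) \left(-21\right) = \left(443 + \left(- \frac{9}{28} + \frac{17}{16}\right)\right) \left(-21\right) = \left(443 + \frac{83}{112}\right) \left(-21\right) = \frac{49699}{112} \left(-21\right) = - \frac{149097}{16}$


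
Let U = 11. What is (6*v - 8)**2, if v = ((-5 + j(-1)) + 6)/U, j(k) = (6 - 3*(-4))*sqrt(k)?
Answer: -4940/121 - 17712*I/121 ≈ -40.826 - 146.38*I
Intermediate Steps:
j(k) = 18*sqrt(k) (j(k) = (6 - 1*(-12))*sqrt(k) = (6 + 12)*sqrt(k) = 18*sqrt(k))
v = 1/11 + 18*I/11 (v = ((-5 + 18*sqrt(-1)) + 6)/11 = ((-5 + 18*I) + 6)*(1/11) = (1 + 18*I)*(1/11) = 1/11 + 18*I/11 ≈ 0.090909 + 1.6364*I)
(6*v - 8)**2 = (6*(1/11 + 18*I/11) - 8)**2 = ((6/11 + 108*I/11) - 8)**2 = (-82/11 + 108*I/11)**2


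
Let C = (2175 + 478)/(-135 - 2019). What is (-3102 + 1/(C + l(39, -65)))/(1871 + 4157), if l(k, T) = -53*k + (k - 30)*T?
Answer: -4432030344/8612596927 ≈ -0.51460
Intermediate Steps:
C = -2653/2154 (C = 2653/(-2154) = 2653*(-1/2154) = -2653/2154 ≈ -1.2317)
l(k, T) = -53*k + T*(-30 + k) (l(k, T) = -53*k + (-30 + k)*T = -53*k + T*(-30 + k))
(-3102 + 1/(C + l(39, -65)))/(1871 + 4157) = (-3102 + 1/(-2653/2154 + (-53*39 - 30*(-65) - 65*39)))/(1871 + 4157) = (-3102 + 1/(-2653/2154 + (-2067 + 1950 - 2535)))/6028 = (-3102 + 1/(-2653/2154 - 2652))*(1/6028) = (-3102 + 1/(-5715061/2154))*(1/6028) = (-3102 - 2154/5715061)*(1/6028) = -17728121376/5715061*1/6028 = -4432030344/8612596927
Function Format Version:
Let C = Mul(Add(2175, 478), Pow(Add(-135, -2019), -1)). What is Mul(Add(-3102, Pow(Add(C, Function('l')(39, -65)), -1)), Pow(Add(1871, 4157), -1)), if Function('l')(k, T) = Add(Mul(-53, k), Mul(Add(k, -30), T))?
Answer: Rational(-4432030344, 8612596927) ≈ -0.51460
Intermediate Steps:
C = Rational(-2653, 2154) (C = Mul(2653, Pow(-2154, -1)) = Mul(2653, Rational(-1, 2154)) = Rational(-2653, 2154) ≈ -1.2317)
Function('l')(k, T) = Add(Mul(-53, k), Mul(T, Add(-30, k))) (Function('l')(k, T) = Add(Mul(-53, k), Mul(Add(-30, k), T)) = Add(Mul(-53, k), Mul(T, Add(-30, k))))
Mul(Add(-3102, Pow(Add(C, Function('l')(39, -65)), -1)), Pow(Add(1871, 4157), -1)) = Mul(Add(-3102, Pow(Add(Rational(-2653, 2154), Add(Mul(-53, 39), Mul(-30, -65), Mul(-65, 39))), -1)), Pow(Add(1871, 4157), -1)) = Mul(Add(-3102, Pow(Add(Rational(-2653, 2154), Add(-2067, 1950, -2535)), -1)), Pow(6028, -1)) = Mul(Add(-3102, Pow(Add(Rational(-2653, 2154), -2652), -1)), Rational(1, 6028)) = Mul(Add(-3102, Pow(Rational(-5715061, 2154), -1)), Rational(1, 6028)) = Mul(Add(-3102, Rational(-2154, 5715061)), Rational(1, 6028)) = Mul(Rational(-17728121376, 5715061), Rational(1, 6028)) = Rational(-4432030344, 8612596927)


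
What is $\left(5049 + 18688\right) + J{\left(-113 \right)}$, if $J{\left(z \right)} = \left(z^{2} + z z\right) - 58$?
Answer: $49217$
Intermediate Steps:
$J{\left(z \right)} = -58 + 2 z^{2}$ ($J{\left(z \right)} = \left(z^{2} + z^{2}\right) - 58 = 2 z^{2} - 58 = -58 + 2 z^{2}$)
$\left(5049 + 18688\right) + J{\left(-113 \right)} = \left(5049 + 18688\right) - \left(58 - 2 \left(-113\right)^{2}\right) = 23737 + \left(-58 + 2 \cdot 12769\right) = 23737 + \left(-58 + 25538\right) = 23737 + 25480 = 49217$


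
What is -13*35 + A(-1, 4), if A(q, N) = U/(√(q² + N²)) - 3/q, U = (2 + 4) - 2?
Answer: -452 + 4*√17/17 ≈ -451.03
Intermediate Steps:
U = 4 (U = 6 - 2 = 4)
A(q, N) = -3/q + 4/√(N² + q²) (A(q, N) = 4/(√(q² + N²)) - 3/q = 4/(√(N² + q²)) - 3/q = 4/√(N² + q²) - 3/q = -3/q + 4/√(N² + q²))
-13*35 + A(-1, 4) = -13*35 + (-3/(-1) + 4/√(4² + (-1)²)) = -455 + (-3*(-1) + 4/√(16 + 1)) = -455 + (3 + 4/√17) = -455 + (3 + 4*(√17/17)) = -455 + (3 + 4*√17/17) = -452 + 4*√17/17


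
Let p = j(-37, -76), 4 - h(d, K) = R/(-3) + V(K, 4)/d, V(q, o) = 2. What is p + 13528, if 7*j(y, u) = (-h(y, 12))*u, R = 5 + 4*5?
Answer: 10615756/777 ≈ 13662.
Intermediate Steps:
R = 25 (R = 5 + 20 = 25)
h(d, K) = 37/3 - 2/d (h(d, K) = 4 - (25/(-3) + 2/d) = 4 - (25*(-⅓) + 2/d) = 4 - (-25/3 + 2/d) = 4 + (25/3 - 2/d) = 37/3 - 2/d)
j(y, u) = u*(-37/3 + 2/y)/7 (j(y, u) = ((-(37/3 - 2/y))*u)/7 = ((-37/3 + 2/y)*u)/7 = (u*(-37/3 + 2/y))/7 = u*(-37/3 + 2/y)/7)
p = 104500/777 (p = (1/21)*(-76)*(6 - 37*(-37))/(-37) = (1/21)*(-76)*(-1/37)*(6 + 1369) = (1/21)*(-76)*(-1/37)*1375 = 104500/777 ≈ 134.49)
p + 13528 = 104500/777 + 13528 = 10615756/777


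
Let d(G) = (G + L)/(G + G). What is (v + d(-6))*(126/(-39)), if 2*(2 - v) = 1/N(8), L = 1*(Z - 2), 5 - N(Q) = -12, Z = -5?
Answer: -4361/442 ≈ -9.8665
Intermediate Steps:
N(Q) = 17 (N(Q) = 5 - 1*(-12) = 5 + 12 = 17)
L = -7 (L = 1*(-5 - 2) = 1*(-7) = -7)
v = 67/34 (v = 2 - ½/17 = 2 - ½*1/17 = 2 - 1/34 = 67/34 ≈ 1.9706)
d(G) = (-7 + G)/(2*G) (d(G) = (G - 7)/(G + G) = (-7 + G)/((2*G)) = (-7 + G)*(1/(2*G)) = (-7 + G)/(2*G))
(v + d(-6))*(126/(-39)) = (67/34 + (½)*(-7 - 6)/(-6))*(126/(-39)) = (67/34 + (½)*(-⅙)*(-13))*(126*(-1/39)) = (67/34 + 13/12)*(-42/13) = (623/204)*(-42/13) = -4361/442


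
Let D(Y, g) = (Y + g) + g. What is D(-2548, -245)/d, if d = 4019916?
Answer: -1519/2009958 ≈ -0.00075574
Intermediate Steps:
D(Y, g) = Y + 2*g
D(-2548, -245)/d = (-2548 + 2*(-245))/4019916 = (-2548 - 490)*(1/4019916) = -3038*1/4019916 = -1519/2009958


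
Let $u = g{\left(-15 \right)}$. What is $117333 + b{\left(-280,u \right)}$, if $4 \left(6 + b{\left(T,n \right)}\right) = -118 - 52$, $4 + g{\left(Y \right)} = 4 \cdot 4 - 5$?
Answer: $\frac{234569}{2} \approx 1.1728 \cdot 10^{5}$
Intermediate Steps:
$g{\left(Y \right)} = 7$ ($g{\left(Y \right)} = -4 + \left(4 \cdot 4 - 5\right) = -4 + \left(16 - 5\right) = -4 + 11 = 7$)
$u = 7$
$b{\left(T,n \right)} = - \frac{97}{2}$ ($b{\left(T,n \right)} = -6 + \frac{-118 - 52}{4} = -6 + \frac{1}{4} \left(-170\right) = -6 - \frac{85}{2} = - \frac{97}{2}$)
$117333 + b{\left(-280,u \right)} = 117333 - \frac{97}{2} = \frac{234569}{2}$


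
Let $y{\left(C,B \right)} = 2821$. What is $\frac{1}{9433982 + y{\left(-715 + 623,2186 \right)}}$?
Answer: $\frac{1}{9436803} \approx 1.0597 \cdot 10^{-7}$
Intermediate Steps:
$\frac{1}{9433982 + y{\left(-715 + 623,2186 \right)}} = \frac{1}{9433982 + 2821} = \frac{1}{9436803}$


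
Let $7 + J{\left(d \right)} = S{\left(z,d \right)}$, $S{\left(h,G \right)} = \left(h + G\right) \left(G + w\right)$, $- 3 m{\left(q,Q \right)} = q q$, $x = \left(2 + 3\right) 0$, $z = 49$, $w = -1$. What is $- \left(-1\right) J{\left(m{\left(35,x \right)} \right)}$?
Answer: $\frac{1323721}{9} \approx 1.4708 \cdot 10^{5}$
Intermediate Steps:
$x = 0$ ($x = 5 \cdot 0 = 0$)
$m{\left(q,Q \right)} = - \frac{q^{2}}{3}$ ($m{\left(q,Q \right)} = - \frac{q q}{3} = - \frac{q^{2}}{3}$)
$S{\left(h,G \right)} = \left(-1 + G\right) \left(G + h\right)$ ($S{\left(h,G \right)} = \left(h + G\right) \left(G - 1\right) = \left(G + h\right) \left(-1 + G\right) = \left(-1 + G\right) \left(G + h\right)$)
$J{\left(d \right)} = -56 + d^{2} + 48 d$ ($J{\left(d \right)} = -7 + \left(d^{2} - d - 49 + d 49\right) = -7 + \left(d^{2} - d - 49 + 49 d\right) = -7 + \left(-49 + d^{2} + 48 d\right) = -56 + d^{2} + 48 d$)
$- \left(-1\right) J{\left(m{\left(35,x \right)} \right)} = - \left(-1\right) \left(-56 + \left(- \frac{35^{2}}{3}\right)^{2} + 48 \left(- \frac{35^{2}}{3}\right)\right) = - \left(-1\right) \left(-56 + \left(\left(- \frac{1}{3}\right) 1225\right)^{2} + 48 \left(\left(- \frac{1}{3}\right) 1225\right)\right) = - \left(-1\right) \left(-56 + \left(- \frac{1225}{3}\right)^{2} + 48 \left(- \frac{1225}{3}\right)\right) = - \left(-1\right) \left(-56 + \frac{1500625}{9} - 19600\right) = - \frac{\left(-1\right) 1323721}{9} = \left(-1\right) \left(- \frac{1323721}{9}\right) = \frac{1323721}{9}$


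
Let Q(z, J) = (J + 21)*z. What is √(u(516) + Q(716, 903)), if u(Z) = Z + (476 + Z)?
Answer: 2*√165773 ≈ 814.30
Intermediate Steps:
Q(z, J) = z*(21 + J) (Q(z, J) = (21 + J)*z = z*(21 + J))
u(Z) = 476 + 2*Z
√(u(516) + Q(716, 903)) = √((476 + 2*516) + 716*(21 + 903)) = √((476 + 1032) + 716*924) = √(1508 + 661584) = √663092 = 2*√165773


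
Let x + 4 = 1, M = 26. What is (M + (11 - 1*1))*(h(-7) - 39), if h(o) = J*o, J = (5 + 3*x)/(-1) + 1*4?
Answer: -3420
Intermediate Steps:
x = -3 (x = -4 + 1 = -3)
J = 8 (J = (5 + 3*(-3))/(-1) + 1*4 = (5 - 9)*(-1) + 4 = -4*(-1) + 4 = 4 + 4 = 8)
h(o) = 8*o
(M + (11 - 1*1))*(h(-7) - 39) = (26 + (11 - 1*1))*(8*(-7) - 39) = (26 + (11 - 1))*(-56 - 39) = (26 + 10)*(-95) = 36*(-95) = -3420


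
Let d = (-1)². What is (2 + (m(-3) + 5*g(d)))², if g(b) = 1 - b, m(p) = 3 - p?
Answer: 64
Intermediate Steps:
d = 1
(2 + (m(-3) + 5*g(d)))² = (2 + ((3 - 1*(-3)) + 5*(1 - 1*1)))² = (2 + ((3 + 3) + 5*(1 - 1)))² = (2 + (6 + 5*0))² = (2 + (6 + 0))² = (2 + 6)² = 8² = 64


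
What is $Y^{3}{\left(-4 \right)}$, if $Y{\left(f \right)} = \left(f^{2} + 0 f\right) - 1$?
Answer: $3375$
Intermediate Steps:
$Y{\left(f \right)} = -1 + f^{2}$ ($Y{\left(f \right)} = \left(f^{2} + 0\right) - 1 = f^{2} - 1 = -1 + f^{2}$)
$Y^{3}{\left(-4 \right)} = \left(-1 + \left(-4\right)^{2}\right)^{3} = \left(-1 + 16\right)^{3} = 15^{3} = 3375$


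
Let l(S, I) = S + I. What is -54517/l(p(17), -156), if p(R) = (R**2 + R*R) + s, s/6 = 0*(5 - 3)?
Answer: -54517/422 ≈ -129.19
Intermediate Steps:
s = 0 (s = 6*(0*(5 - 3)) = 6*(0*2) = 6*0 = 0)
p(R) = 2*R**2 (p(R) = (R**2 + R*R) + 0 = (R**2 + R**2) + 0 = 2*R**2 + 0 = 2*R**2)
l(S, I) = I + S
-54517/l(p(17), -156) = -54517/(-156 + 2*17**2) = -54517/(-156 + 2*289) = -54517/(-156 + 578) = -54517/422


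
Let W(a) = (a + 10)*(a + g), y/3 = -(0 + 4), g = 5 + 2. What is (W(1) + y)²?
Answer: 5776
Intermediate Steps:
g = 7
y = -12 (y = 3*(-(0 + 4)) = 3*(-1*4) = 3*(-4) = -12)
W(a) = (7 + a)*(10 + a) (W(a) = (a + 10)*(a + 7) = (10 + a)*(7 + a) = (7 + a)*(10 + a))
(W(1) + y)² = ((70 + 1² + 17*1) - 12)² = ((70 + 1 + 17) - 12)² = (88 - 12)² = 76² = 5776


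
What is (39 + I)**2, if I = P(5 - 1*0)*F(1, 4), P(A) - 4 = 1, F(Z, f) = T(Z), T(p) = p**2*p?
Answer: 1936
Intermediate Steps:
T(p) = p**3
F(Z, f) = Z**3
P(A) = 5 (P(A) = 4 + 1 = 5)
I = 5 (I = 5*1**3 = 5*1 = 5)
(39 + I)**2 = (39 + 5)**2 = 44**2 = 1936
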